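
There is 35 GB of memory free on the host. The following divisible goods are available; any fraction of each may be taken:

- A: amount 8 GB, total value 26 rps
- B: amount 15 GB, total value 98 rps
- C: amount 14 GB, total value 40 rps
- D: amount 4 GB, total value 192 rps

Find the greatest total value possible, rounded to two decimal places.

Take in order of value per unit:
- D (192/4 per unit): all 4 → value 192, running total 192.00
- B (98/15 per unit): all 15 → value 98, running total 290.00
- A (26/8 per unit): all 8 → value 26, running total 316.00
- C (40/14 per unit): 8 of 14 → value 8×40/14 = 22.8571, running total 338.86
Total 338.86.

338.86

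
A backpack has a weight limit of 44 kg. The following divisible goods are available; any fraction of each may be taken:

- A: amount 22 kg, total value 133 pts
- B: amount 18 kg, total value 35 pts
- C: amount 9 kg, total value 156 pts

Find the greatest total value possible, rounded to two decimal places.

Take in order of value per unit:
- C (156/9 per unit): all 9 → value 156, running total 156.00
- A (133/22 per unit): all 22 → value 133, running total 289.00
- B (35/18 per unit): 13 of 18 → value 13×35/18 = 25.2778, running total 314.28
Total 314.28.

314.28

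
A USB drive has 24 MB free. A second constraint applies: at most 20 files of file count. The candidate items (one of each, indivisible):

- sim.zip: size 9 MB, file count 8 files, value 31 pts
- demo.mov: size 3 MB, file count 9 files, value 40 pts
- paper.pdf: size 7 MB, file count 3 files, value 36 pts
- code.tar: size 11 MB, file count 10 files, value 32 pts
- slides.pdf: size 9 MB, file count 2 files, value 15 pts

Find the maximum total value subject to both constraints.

Feasible sets respecting both limits:
- sim.zip+demo.mov+paper.pdf: size 19, file count 20, value 107
- demo.mov+paper.pdf+slides.pdf: size 19, file count 14, value 91
- sim.zip+demo.mov+slides.pdf: size 21, file count 19, value 86
- demo.mov+paper.pdf: size 10, file count 12, value 76
Best: 107 pts.

107 pts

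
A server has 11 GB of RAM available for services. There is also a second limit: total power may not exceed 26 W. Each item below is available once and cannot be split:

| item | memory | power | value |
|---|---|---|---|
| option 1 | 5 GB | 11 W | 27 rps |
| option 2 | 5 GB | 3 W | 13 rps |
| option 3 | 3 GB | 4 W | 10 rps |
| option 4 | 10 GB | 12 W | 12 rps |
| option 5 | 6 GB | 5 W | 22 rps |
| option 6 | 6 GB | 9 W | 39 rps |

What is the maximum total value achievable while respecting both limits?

Feasible sets respecting both limits:
- option 1+option 6: memory 11, power 20, value 66
- option 2+option 6: memory 11, power 12, value 52
- option 1+option 5: memory 11, power 16, value 49
Best: 66 rps.

66 rps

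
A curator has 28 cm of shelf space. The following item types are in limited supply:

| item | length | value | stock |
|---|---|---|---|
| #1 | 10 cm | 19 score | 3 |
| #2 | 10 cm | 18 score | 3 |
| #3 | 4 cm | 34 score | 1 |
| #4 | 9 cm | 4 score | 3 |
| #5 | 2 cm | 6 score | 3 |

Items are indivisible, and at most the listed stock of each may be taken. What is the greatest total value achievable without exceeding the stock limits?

Best selections within length 28 and stock limits:
- 2×#1 + 1×#3 + 2×#5: length 28, value 84
- 1×#1 + 1×#2 + 1×#3 + 2×#5: length 28, value 83
- 2×#2 + 1×#3 + 2×#5: length 28, value 82
- 2×#1 + 1×#3 + 1×#5: length 26, value 78
Best: 84 score.

84 score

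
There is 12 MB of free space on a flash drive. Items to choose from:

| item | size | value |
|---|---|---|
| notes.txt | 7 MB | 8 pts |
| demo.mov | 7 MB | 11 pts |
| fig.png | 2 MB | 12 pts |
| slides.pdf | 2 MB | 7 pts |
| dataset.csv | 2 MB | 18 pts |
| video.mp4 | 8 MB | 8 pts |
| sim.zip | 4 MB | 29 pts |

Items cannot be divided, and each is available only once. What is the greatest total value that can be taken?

This is a 0/1 knapsack; check combinations near the capacity.
- fig.png+slides.pdf+dataset.csv+sim.zip: size 2+2+2+4=10, value 12+7+18+29=66
- fig.png+dataset.csv+sim.zip: size 2+2+4=8, value 12+18+29=59
- slides.pdf+dataset.csv+sim.zip: size 2+2+4=8, value 7+18+29=54
Best: 66 pts.

66 pts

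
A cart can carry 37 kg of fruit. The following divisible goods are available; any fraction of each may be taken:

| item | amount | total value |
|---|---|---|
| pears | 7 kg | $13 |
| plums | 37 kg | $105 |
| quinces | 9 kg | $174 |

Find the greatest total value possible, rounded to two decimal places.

Take in order of value per unit:
- quinces (174/9 per unit): all 9 → value 174, running total 174.00
- plums (105/37 per unit): 28 of 37 → value 28×105/37 = 79.4595, running total 253.46
Total 253.46.

253.46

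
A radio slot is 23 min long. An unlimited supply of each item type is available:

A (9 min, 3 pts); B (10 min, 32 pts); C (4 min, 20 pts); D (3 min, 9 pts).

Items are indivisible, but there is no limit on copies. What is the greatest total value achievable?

Best value-per-unit is C at 20/4; filling with it alone gives 5×20 = 100.
Optimal mix: 5×C + 1×D → duration 23, value 109.

109 pts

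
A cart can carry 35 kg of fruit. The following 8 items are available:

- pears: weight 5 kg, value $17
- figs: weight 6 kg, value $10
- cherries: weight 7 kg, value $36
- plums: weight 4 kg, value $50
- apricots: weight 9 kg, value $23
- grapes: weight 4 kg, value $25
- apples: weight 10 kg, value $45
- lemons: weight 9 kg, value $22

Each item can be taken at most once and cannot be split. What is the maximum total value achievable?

$179

This is a 0/1 knapsack; check combinations near the capacity.
- cherries+plums+apricots+grapes+apples: weight 7+4+9+4+10=34, value 36+50+23+25+45=179
- cherries+plums+grapes+apples+lemons: weight 7+4+4+10+9=34, value 36+50+25+45+22=178
- pears+cherries+plums+grapes+apples: weight 5+7+4+4+10=30, value 17+36+50+25+45=173
Best: $179.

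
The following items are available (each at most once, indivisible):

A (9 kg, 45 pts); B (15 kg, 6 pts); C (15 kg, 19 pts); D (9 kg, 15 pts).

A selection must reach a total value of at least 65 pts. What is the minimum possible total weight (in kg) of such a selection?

Subsets with value ≥ 65, sorted by total weight:
- A+C+D: weight 33, value 79
- A+B+D: weight 33, value 66
- A+B+C: weight 39, value 70
Minimum weight: 33 kg.

33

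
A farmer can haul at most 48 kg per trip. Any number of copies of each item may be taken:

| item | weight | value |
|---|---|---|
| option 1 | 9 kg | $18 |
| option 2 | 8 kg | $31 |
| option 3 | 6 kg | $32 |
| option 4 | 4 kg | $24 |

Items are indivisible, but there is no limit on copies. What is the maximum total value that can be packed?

Best value-per-unit is option 4 at 24/4, and filling with it alone uses weight 12×4=48. No mix of the others beats 12×24 = 288.

$288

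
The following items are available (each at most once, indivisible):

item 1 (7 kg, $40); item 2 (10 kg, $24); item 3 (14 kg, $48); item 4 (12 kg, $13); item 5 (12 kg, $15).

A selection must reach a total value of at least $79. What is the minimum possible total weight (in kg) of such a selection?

Subsets with value ≥ 79, sorted by total weight:
- item 1+item 3: weight 21, value 88
- item 1+item 2+item 5: weight 29, value 79
- item 1+item 2+item 3: weight 31, value 112
Minimum weight: 21 kg.

21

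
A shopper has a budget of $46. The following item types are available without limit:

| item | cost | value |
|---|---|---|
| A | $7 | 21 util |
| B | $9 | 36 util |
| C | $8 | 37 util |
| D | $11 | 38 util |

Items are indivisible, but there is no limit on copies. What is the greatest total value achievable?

Best value-per-unit is C at 37/8; filling with it alone gives 5×37 = 185.
Optimal mix: 2×A + 4×C → cost 46, value 190.

190 util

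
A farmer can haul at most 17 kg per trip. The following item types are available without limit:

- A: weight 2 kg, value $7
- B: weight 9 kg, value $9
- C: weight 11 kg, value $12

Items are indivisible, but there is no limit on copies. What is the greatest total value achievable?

Best value-per-unit is A at 7/2, and filling with it alone uses weight 8×2=16. No mix of the others beats 8×7 = 56.

$56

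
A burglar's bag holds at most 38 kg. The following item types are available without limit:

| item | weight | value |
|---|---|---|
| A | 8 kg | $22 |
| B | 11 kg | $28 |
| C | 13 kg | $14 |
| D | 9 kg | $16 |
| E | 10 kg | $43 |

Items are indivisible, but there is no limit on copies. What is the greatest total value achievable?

$151

Best value-per-unit is E at 43/10; filling with it alone gives 3×43 = 129.
Optimal mix: 1×A + 3×E → weight 38, value 151.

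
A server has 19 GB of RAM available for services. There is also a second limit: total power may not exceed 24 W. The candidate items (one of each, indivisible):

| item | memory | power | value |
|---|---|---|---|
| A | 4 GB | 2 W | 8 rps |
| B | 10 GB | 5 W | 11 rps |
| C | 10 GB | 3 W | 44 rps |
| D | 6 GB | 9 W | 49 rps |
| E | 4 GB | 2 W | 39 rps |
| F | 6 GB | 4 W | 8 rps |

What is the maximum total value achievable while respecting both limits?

96 rps

Feasible sets respecting both limits:
- A+D+E: memory 14, power 13, value 96
- D+E+F: memory 16, power 15, value 96
- C+D: memory 16, power 12, value 93
- A+C+E: memory 18, power 7, value 91
Best: 96 rps.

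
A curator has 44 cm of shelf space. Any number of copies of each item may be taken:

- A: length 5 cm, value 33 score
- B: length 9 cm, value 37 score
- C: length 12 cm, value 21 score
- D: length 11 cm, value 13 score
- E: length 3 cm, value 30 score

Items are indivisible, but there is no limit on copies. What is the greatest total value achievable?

423 score

Best value-per-unit is E at 30/3; filling with it alone gives 14×30 = 420.
Optimal mix: 1×A + 13×E → length 44, value 423.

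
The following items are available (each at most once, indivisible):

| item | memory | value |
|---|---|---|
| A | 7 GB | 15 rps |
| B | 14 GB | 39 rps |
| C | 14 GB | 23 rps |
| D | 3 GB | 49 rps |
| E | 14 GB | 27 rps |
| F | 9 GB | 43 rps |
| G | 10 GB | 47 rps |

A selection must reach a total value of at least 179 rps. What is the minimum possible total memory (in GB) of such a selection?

43

Subsets with value ≥ 179, sorted by total memory:
- A+B+D+F+G: memory 43, value 193
- A+D+E+F+G: memory 43, value 181
Minimum memory: 43 GB.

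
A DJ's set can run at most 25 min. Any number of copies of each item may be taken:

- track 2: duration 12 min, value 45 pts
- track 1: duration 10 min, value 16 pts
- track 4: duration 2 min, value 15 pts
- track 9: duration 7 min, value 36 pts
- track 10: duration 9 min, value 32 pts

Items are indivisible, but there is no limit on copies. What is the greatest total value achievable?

Best value-per-unit is track 4 at 15/2, and filling with it alone uses duration 12×2=24. No mix of the others beats 12×15 = 180.

180 pts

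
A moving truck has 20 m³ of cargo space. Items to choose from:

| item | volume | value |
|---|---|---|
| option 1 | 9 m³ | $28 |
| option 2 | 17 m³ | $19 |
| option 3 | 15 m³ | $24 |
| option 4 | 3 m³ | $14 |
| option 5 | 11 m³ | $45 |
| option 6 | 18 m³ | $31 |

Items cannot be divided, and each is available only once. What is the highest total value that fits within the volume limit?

Check high-value combinations within 20 m³:
- option 1+option 5: volume 9+11=20, value 28+45=73
- option 4+option 5: volume 3+11=14, value 14+45=59
- option 5: volume 11, value 45
Best: $73.

$73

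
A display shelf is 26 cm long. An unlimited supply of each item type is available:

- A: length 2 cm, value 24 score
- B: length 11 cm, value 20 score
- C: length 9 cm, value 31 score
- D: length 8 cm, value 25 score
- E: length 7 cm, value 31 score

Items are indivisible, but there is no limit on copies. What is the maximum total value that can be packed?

312 score

Best value-per-unit is A at 24/2, and filling with it alone uses length 13×2=26. No mix of the others beats 13×24 = 312.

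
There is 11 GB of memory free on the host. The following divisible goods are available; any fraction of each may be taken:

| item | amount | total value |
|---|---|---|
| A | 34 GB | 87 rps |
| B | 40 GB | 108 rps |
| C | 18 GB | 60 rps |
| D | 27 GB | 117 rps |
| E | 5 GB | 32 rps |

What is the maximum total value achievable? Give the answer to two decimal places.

58.00

Take in order of value per unit:
- E (32/5 per unit): all 5 → value 32, running total 32.00
- D (117/27 per unit): 6 of 27 → value 6×117/27 = 26.0000, running total 58.00
Total 58.00.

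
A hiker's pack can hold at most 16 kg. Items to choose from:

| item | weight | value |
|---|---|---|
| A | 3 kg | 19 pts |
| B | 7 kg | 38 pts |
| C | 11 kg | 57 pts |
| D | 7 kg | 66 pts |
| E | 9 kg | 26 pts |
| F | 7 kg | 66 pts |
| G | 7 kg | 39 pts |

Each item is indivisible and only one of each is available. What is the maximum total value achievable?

This is a 0/1 knapsack; check combinations near the capacity.
- D+F: weight 7+7=14, value 66+66=132
- D+G: weight 7+7=14, value 66+39=105
- F+G: weight 7+7=14, value 66+39=105
- B+D: weight 7+7=14, value 38+66=104
Best: 132 pts.

132 pts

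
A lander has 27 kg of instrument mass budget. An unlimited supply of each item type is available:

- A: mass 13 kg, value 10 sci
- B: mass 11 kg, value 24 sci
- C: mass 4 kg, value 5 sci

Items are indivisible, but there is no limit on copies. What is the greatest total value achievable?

Best value-per-unit is B at 24/11; filling with it alone gives 2×24 = 48.
Optimal mix: 2×B + 1×C → mass 26, value 53.

53 sci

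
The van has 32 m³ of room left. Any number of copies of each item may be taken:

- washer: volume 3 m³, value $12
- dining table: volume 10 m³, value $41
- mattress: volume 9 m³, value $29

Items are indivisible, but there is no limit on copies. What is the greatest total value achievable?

$130

Best value-per-unit is dining table at 41/10; filling with it alone gives 3×41 = 123.
Optimal mix: 4×washer + 2×dining table → volume 32, value 130.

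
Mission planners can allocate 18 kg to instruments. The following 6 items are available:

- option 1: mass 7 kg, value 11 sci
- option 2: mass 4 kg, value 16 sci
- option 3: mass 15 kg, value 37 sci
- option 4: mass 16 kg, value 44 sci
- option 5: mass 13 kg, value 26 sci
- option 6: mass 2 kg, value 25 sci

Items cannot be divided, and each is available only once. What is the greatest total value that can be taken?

69 sci

Check high-value combinations within 18 kg:
- option 4+option 6: mass 16+2=18, value 44+25=69
- option 3+option 6: mass 15+2=17, value 37+25=62
- option 1+option 2+option 6: mass 7+4+2=13, value 11+16+25=52
Best: 69 sci.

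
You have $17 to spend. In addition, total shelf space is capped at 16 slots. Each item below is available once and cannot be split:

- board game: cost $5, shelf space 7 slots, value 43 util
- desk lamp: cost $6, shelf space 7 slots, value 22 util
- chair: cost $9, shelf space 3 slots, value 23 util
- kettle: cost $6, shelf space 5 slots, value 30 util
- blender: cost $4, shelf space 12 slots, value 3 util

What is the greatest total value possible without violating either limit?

73 util

Feasible sets respecting both limits:
- board game+kettle: cost 11, shelf space 12, value 73
- board game+chair: cost 14, shelf space 10, value 66
- board game+desk lamp: cost 11, shelf space 14, value 65
Best: 73 util.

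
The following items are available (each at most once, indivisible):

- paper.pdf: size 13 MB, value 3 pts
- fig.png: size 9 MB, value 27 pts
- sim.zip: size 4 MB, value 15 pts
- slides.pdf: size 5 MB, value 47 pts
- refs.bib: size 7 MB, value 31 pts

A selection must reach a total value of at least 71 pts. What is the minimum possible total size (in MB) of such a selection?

12

Subsets with value ≥ 71, sorted by total size:
- slides.pdf+refs.bib: size 12, value 78
- fig.png+slides.pdf: size 14, value 74
- sim.zip+slides.pdf+refs.bib: size 16, value 93
- fig.png+sim.zip+slides.pdf: size 18, value 89
Minimum size: 12 MB.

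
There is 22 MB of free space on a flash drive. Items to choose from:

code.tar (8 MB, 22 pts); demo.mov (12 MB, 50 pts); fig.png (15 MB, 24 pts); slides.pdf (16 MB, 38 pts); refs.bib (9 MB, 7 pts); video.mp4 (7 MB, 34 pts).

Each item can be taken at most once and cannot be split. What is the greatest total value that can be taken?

84 pts

This is a 0/1 knapsack; check combinations near the capacity.
- demo.mov+video.mp4: size 12+7=19, value 50+34=84
- code.tar+demo.mov: size 8+12=20, value 22+50=72
- fig.png+video.mp4: size 15+7=22, value 24+34=58
Best: 84 pts.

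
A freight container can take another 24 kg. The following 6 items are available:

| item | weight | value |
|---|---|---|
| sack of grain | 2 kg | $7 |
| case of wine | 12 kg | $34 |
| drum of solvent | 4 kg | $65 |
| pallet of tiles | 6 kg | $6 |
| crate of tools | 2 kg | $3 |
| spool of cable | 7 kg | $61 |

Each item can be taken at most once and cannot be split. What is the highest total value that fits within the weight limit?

$160

Check high-value combinations within 24 kg:
- case of wine+drum of solvent+spool of cable: weight 12+4+7=23, value 34+65+61=160
- sack of grain+drum of solvent+pallet of tiles+crate of tools+spool of cable: weight 2+4+6+2+7=21, value 7+65+6+3+61=142
- sack of grain+drum of solvent+pallet of tiles+spool of cable: weight 2+4+6+7=19, value 7+65+6+61=139
- sack of grain+drum of solvent+crate of tools+spool of cable: weight 2+4+2+7=15, value 7+65+3+61=136
Best: $160.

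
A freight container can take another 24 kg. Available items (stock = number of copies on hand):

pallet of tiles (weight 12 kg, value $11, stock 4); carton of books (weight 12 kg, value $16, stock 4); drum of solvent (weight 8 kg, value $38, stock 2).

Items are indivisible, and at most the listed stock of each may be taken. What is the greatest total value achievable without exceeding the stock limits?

Best selections within weight 24 and stock limits:
- 2×drum of solvent: weight 16, value 76
- 1×carton of books + 1×drum of solvent: weight 20, value 54
- 1×pallet of tiles + 1×drum of solvent: weight 20, value 49
- 1×drum of solvent: weight 8, value 38
Best: $76.

$76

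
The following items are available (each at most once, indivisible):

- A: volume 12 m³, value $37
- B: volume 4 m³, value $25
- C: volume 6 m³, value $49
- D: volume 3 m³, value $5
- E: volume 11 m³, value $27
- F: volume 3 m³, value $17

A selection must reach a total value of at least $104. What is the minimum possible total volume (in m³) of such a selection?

22

Subsets with value ≥ 104, sorted by total volume:
- A+B+C: volume 22, value 111
- B+C+E+F: volume 24, value 118
- A+C+D+F: volume 24, value 108
- B+C+D+E: volume 24, value 106
Minimum volume: 22 m³.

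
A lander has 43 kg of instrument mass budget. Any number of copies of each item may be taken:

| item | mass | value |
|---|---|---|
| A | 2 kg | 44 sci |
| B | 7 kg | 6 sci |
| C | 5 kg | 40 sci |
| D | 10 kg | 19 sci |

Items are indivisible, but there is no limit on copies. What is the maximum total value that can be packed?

Best value-per-unit is A at 44/2, and filling with it alone uses mass 21×2=42. No mix of the others beats 21×44 = 924.

924 sci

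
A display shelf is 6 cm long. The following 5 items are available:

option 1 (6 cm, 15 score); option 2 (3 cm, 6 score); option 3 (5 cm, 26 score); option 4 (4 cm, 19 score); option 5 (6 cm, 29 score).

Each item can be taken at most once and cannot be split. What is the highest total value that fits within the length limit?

Check high-value combinations within 6 cm:
- option 5: length 6, value 29
- option 3: length 5, value 26
- option 4: length 4, value 19
- option 1: length 6, value 15
Best: 29 score.

29 score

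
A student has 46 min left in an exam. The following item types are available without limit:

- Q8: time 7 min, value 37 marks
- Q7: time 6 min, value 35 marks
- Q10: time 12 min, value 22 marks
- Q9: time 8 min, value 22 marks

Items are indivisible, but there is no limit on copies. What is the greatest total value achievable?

253 marks

Best value-per-unit is Q7 at 35/6; filling with it alone gives 7×35 = 245.
Optimal mix: 4×Q8 + 3×Q7 → time 46, value 253.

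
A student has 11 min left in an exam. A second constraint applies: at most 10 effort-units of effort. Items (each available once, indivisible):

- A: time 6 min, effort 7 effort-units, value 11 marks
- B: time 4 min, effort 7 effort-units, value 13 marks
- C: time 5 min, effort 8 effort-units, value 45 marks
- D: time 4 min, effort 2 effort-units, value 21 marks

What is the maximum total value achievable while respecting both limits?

66 marks

Feasible sets respecting both limits:
- C+D: time 9, effort 10, value 66
- C: time 5, effort 8, value 45
- B+D: time 8, effort 9, value 34
- A+D: time 10, effort 9, value 32
Best: 66 marks.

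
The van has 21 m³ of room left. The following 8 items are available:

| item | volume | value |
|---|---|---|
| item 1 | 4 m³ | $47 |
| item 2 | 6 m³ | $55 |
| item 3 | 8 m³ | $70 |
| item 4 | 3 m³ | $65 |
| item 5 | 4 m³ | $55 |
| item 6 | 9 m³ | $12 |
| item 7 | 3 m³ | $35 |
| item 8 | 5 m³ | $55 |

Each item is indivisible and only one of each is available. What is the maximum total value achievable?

$265

Check high-value combinations within 21 m³:
- item 2+item 4+item 5+item 7+item 8: volume 6+3+4+3+5=21, value 55+65+55+35+55=265
- item 1+item 4+item 5+item 7+item 8: volume 4+3+4+3+5=19, value 47+65+55+35+55=257
- item 1+item 2+item 4+item 5+item 7: volume 4+6+3+4+3=20, value 47+55+65+55+35=257
- item 1+item 2+item 4+item 7+item 8: volume 4+6+3+3+5=21, value 47+55+65+35+55=257
Best: $265.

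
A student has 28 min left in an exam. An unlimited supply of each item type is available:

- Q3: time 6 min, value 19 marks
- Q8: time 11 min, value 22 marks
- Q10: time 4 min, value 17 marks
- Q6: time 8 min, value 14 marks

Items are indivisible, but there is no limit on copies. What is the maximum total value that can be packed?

Best value-per-unit is Q10 at 17/4, and filling with it alone uses time 7×4=28. No mix of the others beats 7×17 = 119.

119 marks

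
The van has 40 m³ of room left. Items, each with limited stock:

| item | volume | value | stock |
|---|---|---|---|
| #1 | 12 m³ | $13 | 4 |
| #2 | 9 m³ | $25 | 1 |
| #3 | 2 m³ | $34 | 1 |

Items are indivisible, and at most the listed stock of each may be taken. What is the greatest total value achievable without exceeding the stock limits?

Best selections within volume 40 and stock limits:
- 2×#1 + 1×#2 + 1×#3: volume 35, value 85
- 3×#1 + 1×#3: volume 38, value 73
Best: $85.

$85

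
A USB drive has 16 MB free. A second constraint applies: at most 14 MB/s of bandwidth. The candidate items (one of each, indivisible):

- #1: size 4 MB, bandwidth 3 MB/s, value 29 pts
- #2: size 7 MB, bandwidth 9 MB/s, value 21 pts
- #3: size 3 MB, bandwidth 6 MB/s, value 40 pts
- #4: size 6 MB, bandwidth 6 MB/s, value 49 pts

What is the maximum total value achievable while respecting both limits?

89 pts

Feasible sets respecting both limits:
- #3+#4: size 9, bandwidth 12, value 89
- #1+#4: size 10, bandwidth 9, value 78
- #1+#3: size 7, bandwidth 9, value 69
Best: 89 pts.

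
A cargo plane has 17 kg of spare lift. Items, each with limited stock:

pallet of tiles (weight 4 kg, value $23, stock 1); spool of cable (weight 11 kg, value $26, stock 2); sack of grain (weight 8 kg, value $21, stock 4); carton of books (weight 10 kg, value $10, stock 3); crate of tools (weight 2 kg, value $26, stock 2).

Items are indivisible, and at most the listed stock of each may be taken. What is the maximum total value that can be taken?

$96

Best selections within weight 17 and stock limits:
- 1×pallet of tiles + 1×sack of grain + 2×crate of tools: weight 16, value 96
- 1×spool of cable + 2×crate of tools: weight 15, value 78
- 1×pallet of tiles + 2×crate of tools: weight 8, value 75
Best: $96.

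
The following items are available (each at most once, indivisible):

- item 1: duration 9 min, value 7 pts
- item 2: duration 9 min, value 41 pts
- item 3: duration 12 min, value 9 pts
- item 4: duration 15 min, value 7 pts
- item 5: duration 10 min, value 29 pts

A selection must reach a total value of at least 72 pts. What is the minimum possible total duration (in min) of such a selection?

28

Subsets with value ≥ 72, sorted by total duration:
- item 1+item 2+item 5: duration 28, value 77
- item 2+item 3+item 5: duration 31, value 79
- item 2+item 4+item 5: duration 34, value 77
Minimum duration: 28 min.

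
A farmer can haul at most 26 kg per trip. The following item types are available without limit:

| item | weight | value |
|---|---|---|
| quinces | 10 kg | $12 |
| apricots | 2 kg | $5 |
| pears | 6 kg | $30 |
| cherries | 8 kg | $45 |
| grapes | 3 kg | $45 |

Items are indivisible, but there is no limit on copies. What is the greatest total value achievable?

Best value-per-unit is grapes at 45/3; filling with it alone gives 8×45 = 360.
Optimal mix: 1×apricots + 8×grapes → weight 26, value 365.

$365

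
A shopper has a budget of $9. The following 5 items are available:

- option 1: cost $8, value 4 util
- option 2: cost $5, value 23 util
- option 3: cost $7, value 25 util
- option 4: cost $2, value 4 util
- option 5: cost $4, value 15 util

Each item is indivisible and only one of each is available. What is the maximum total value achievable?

38 util

Check high-value combinations within $9:
- option 2+option 5: cost 5+4=9, value 23+15=38
- option 3+option 4: cost 7+2=9, value 25+4=29
- option 2+option 4: cost 5+2=7, value 23+4=27
- option 3: cost 7, value 25
- option 2: cost 5, value 23
Best: 38 util.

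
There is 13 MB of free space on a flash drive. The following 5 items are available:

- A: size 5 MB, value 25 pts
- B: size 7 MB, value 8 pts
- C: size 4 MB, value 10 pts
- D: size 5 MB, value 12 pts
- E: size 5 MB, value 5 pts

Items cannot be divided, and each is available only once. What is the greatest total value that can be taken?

37 pts

This is a 0/1 knapsack; check combinations near the capacity.
- A+D: size 5+5=10, value 25+12=37
- A+C: size 5+4=9, value 25+10=35
- A+B: size 5+7=12, value 25+8=33
- A+E: size 5+5=10, value 25+5=30
- A: size 5, value 25
Best: 37 pts.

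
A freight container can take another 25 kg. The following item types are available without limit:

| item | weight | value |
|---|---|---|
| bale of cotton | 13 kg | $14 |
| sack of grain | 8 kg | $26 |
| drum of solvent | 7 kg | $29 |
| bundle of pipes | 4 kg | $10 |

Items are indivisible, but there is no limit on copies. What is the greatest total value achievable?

$97

Best value-per-unit is drum of solvent at 29/7; filling with it alone gives 3×29 = 87.
Optimal mix: 3×drum of solvent + 1×bundle of pipes → weight 25, value 97.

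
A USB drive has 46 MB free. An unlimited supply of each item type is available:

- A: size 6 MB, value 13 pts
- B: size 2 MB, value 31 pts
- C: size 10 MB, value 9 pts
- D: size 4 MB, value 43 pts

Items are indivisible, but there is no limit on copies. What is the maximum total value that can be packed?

Best value-per-unit is B at 31/2, and filling with it alone uses size 23×2=46. No mix of the others beats 23×31 = 713.

713 pts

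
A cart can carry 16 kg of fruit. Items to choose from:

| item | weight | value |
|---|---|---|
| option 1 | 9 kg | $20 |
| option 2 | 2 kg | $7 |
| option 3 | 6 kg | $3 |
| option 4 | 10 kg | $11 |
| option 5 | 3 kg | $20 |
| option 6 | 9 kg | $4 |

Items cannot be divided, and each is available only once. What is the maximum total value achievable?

$47

Check high-value combinations within 16 kg:
- option 1+option 2+option 5: weight 9+2+3=14, value 20+7+20=47
- option 1+option 5: weight 9+3=12, value 20+20=40
- option 2+option 4+option 5: weight 2+10+3=15, value 7+11+20=38
- option 4+option 5: weight 10+3=13, value 11+20=31
- option 2+option 5+option 6: weight 2+3+9=14, value 7+20+4=31
Best: $47.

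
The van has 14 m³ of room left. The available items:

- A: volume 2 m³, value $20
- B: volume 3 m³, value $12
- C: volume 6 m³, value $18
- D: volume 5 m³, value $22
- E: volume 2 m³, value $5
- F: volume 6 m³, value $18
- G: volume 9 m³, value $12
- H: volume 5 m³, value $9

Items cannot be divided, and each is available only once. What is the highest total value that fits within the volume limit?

Check high-value combinations within 14 m³:
- A+C+D: volume 2+6+5=13, value 20+18+22=60
- A+D+F: volume 2+5+6=13, value 20+22+18=60
- A+B+D+E: volume 2+3+5+2=12, value 20+12+22+5=59
Best: $60.

$60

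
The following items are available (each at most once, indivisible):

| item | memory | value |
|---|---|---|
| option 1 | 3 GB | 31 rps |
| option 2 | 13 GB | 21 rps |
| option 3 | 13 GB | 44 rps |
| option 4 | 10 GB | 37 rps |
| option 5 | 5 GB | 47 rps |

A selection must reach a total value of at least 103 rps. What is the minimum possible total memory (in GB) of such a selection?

18

Subsets with value ≥ 103, sorted by total memory:
- option 1+option 4+option 5: memory 18, value 115
- option 1+option 3+option 5: memory 21, value 122
Minimum memory: 18 GB.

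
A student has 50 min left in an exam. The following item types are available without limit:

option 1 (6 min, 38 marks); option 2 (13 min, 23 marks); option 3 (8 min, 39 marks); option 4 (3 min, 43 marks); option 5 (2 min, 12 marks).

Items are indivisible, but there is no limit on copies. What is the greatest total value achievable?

700 marks

Best value-per-unit is option 4 at 43/3; filling with it alone gives 16×43 = 688.
Optimal mix: 16×option 4 + 1×option 5 → time 50, value 700.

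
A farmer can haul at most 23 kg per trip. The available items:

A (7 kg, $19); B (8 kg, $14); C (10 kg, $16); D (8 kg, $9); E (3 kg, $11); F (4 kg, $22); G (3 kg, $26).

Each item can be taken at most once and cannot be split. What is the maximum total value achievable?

Check high-value combinations within 23 kg:
- A+B+F+G: weight 7+8+4+3=22, value 19+14+22+26=81
- A+E+F+G: weight 7+3+4+3=17, value 19+11+22+26=78
- A+D+F+G: weight 7+8+4+3=22, value 19+9+22+26=76
- C+E+F+G: weight 10+3+4+3=20, value 16+11+22+26=75
Best: $81.

$81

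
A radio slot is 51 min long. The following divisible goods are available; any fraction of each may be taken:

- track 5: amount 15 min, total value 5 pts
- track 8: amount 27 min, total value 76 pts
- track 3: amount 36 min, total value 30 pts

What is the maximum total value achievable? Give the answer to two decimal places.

96.00

Take in order of value per unit:
- track 8 (76/27 per unit): all 27 → value 76, running total 76.00
- track 3 (30/36 per unit): 24 of 36 → value 24×30/36 = 20.0000, running total 96.00
Total 96.00.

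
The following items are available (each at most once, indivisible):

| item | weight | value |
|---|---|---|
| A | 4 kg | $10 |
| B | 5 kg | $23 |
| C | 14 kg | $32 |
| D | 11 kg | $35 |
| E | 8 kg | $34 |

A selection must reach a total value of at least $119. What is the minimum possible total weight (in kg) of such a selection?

38

Subsets with value ≥ 119, sorted by total weight:
- B+C+D+E: weight 38, value 124
- A+B+C+D+E: weight 42, value 134
Minimum weight: 38 kg.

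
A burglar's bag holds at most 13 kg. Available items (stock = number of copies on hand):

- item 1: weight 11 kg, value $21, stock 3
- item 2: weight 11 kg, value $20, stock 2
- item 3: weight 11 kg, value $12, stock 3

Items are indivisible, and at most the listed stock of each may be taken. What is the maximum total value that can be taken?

Best selections within weight 13 and stock limits:
- 1×item 1: weight 11, value 21
- 1×item 2: weight 11, value 20
- 1×item 3: weight 11, value 12
Best: $21.

$21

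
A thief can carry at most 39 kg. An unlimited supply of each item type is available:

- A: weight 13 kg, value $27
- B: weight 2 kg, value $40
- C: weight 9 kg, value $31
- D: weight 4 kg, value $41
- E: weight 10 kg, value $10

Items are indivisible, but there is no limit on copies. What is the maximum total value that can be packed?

$760

Best value-per-unit is B at 40/2, and filling with it alone uses weight 19×2=38. No mix of the others beats 19×40 = 760.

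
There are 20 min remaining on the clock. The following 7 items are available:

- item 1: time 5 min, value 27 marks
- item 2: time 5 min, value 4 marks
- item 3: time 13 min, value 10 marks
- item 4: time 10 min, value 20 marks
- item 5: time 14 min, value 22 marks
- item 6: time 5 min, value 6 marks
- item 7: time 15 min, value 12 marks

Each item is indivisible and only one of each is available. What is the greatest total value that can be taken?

53 marks

Check high-value combinations within 20 min:
- item 1+item 4+item 6: time 5+10+5=20, value 27+20+6=53
- item 1+item 2+item 4: time 5+5+10=20, value 27+4+20=51
- item 1+item 5: time 5+14=19, value 27+22=49
- item 1+item 4: time 5+10=15, value 27+20=47
Best: 53 marks.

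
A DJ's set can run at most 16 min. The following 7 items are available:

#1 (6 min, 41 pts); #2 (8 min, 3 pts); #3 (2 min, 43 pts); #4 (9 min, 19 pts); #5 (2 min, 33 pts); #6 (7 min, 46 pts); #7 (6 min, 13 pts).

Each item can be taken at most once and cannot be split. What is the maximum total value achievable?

Check high-value combinations within 16 min:
- #1+#3+#6: duration 6+2+7=15, value 41+43+46=130
- #1+#3+#5+#7: duration 6+2+2+6=16, value 41+43+33+13=130
- #3+#5+#6: duration 2+2+7=11, value 43+33+46=122
Best: 130 pts.

130 pts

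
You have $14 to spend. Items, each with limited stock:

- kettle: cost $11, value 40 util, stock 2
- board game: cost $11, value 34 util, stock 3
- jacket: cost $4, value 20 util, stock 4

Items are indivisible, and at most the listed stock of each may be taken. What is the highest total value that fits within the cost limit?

Top feasible selections:
- 3×jacket: cost 12, value 60
- 2×jacket: cost 8, value 40
- 1×kettle: cost 11, value 40
Best: 60 util.

60 util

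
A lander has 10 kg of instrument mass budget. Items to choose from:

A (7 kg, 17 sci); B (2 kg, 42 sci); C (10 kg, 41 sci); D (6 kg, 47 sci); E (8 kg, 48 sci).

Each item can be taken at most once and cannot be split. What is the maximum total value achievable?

90 sci

This is a 0/1 knapsack; check combinations near the capacity.
- B+E: mass 2+8=10, value 42+48=90
- B+D: mass 2+6=8, value 42+47=89
- A+B: mass 7+2=9, value 17+42=59
- E: mass 8, value 48
Best: 90 sci.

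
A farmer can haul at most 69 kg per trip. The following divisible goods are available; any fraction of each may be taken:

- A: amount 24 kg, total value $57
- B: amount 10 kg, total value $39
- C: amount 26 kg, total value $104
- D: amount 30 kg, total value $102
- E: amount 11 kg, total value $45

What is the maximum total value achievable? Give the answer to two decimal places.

Take in order of value per unit:
- E (45/11 per unit): all 11 → value 45, running total 45.00
- C (104/26 per unit): all 26 → value 104, running total 149.00
- B (39/10 per unit): all 10 → value 39, running total 188.00
- D (102/30 per unit): 22 of 30 → value 22×102/30 = 74.8000, running total 262.80
Total 262.80.

262.80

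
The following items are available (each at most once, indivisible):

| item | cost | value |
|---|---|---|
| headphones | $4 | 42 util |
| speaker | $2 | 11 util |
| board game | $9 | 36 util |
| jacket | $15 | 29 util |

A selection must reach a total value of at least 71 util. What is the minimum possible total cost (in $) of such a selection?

Subsets with value ≥ 71, sorted by total cost:
- headphones+board game: cost 13, value 78
- headphones+speaker+board game: cost 15, value 89
- headphones+jacket: cost 19, value 71
- headphones+speaker+jacket: cost 21, value 82
Minimum cost: 13 $.

13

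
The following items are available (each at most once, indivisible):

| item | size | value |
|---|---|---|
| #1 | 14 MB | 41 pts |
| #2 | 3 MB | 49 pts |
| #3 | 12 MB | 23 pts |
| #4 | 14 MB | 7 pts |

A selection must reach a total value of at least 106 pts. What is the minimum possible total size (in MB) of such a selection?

Subsets with value ≥ 106, sorted by total size:
- #1+#2+#3: size 29, value 113
- #1+#2+#3+#4: size 43, value 120
Minimum size: 29 MB.

29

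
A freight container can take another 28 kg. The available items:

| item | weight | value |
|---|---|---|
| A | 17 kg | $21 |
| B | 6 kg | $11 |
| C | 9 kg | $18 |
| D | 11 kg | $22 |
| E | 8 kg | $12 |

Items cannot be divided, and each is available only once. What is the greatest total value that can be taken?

Check high-value combinations within 28 kg:
- C+D+E: weight 9+11+8=28, value 18+22+12=52
- B+C+D: weight 6+9+11=26, value 11+18+22=51
- B+D+E: weight 6+11+8=25, value 11+22+12=45
- A+D: weight 17+11=28, value 21+22=43
Best: $52.

$52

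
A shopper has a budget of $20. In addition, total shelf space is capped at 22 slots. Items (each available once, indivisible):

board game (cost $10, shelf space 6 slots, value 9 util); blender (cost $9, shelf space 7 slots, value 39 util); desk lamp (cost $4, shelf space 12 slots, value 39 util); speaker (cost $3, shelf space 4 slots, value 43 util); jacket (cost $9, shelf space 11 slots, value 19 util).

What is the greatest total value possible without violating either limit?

Feasible sets respecting both limits:
- board game+desk lamp+speaker: cost 17, shelf space 22, value 91
- blender+speaker: cost 12, shelf space 11, value 82
- desk lamp+speaker: cost 7, shelf space 16, value 82
Best: 91 util.

91 util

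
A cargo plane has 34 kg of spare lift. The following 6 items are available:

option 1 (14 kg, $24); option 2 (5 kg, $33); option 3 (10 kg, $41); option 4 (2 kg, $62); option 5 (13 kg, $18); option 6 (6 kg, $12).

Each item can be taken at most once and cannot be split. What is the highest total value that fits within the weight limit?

Check high-value combinations within 34 kg:
- option 1+option 2+option 3+option 4: weight 14+5+10+2=31, value 24+33+41+62=160
- option 2+option 3+option 4+option 5: weight 5+10+2+13=30, value 33+41+62+18=154
- option 2+option 3+option 4+option 6: weight 5+10+2+6=23, value 33+41+62+12=148
Best: $160.

$160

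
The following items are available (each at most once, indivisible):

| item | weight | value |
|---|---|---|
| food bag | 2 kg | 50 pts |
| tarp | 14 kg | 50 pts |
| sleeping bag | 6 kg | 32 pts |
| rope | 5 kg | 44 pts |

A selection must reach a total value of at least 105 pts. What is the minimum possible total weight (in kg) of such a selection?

Subsets with value ≥ 105, sorted by total weight:
- food bag+sleeping bag+rope: weight 13, value 126
- food bag+tarp+rope: weight 21, value 144
Minimum weight: 13 kg.

13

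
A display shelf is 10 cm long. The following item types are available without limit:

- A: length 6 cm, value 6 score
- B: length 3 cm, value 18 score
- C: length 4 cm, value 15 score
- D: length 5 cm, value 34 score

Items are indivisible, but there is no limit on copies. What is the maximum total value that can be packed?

68 score

Best value-per-unit is D at 34/5, and filling with it alone uses length 2×5=10. No mix of the others beats 2×34 = 68.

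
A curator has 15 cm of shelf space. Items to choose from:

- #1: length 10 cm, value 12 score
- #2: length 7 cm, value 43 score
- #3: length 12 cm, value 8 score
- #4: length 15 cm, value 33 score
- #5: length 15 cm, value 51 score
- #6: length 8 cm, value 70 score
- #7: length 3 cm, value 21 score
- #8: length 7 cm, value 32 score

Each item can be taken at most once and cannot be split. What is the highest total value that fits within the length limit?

This is a 0/1 knapsack; check combinations near the capacity.
- #2+#6: length 7+8=15, value 43+70=113
- #6+#8: length 8+7=15, value 70+32=102
- #6+#7: length 8+3=11, value 70+21=91
- #2+#8: length 7+7=14, value 43+32=75
- #6: length 8, value 70
Best: 113 score.

113 score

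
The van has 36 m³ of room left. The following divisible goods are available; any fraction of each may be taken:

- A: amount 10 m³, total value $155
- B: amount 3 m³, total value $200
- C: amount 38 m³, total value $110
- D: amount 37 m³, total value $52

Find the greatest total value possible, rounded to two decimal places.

421.58

Take in order of value per unit:
- B (200/3 per unit): all 3 → value 200, running total 200.00
- A (155/10 per unit): all 10 → value 155, running total 355.00
- C (110/38 per unit): 23 of 38 → value 23×110/38 = 66.5789, running total 421.58
Total 421.58.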